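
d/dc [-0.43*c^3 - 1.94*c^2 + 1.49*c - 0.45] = -1.29*c^2 - 3.88*c + 1.49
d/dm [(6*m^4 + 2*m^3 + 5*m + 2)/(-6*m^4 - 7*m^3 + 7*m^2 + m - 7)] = (-30*m^6 + 84*m^5 + 122*m^4 - 46*m^3 - 35*m^2 - 28*m - 37)/(36*m^8 + 84*m^7 - 35*m^6 - 110*m^5 + 119*m^4 + 112*m^3 - 97*m^2 - 14*m + 49)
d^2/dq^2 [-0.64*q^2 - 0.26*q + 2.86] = -1.28000000000000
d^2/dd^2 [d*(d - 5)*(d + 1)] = 6*d - 8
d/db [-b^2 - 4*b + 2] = -2*b - 4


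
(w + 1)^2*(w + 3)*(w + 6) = w^4 + 11*w^3 + 37*w^2 + 45*w + 18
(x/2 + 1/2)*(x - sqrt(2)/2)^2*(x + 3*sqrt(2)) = x^4/2 + x^3/2 + sqrt(2)*x^3 - 11*x^2/4 + sqrt(2)*x^2 - 11*x/4 + 3*sqrt(2)*x/4 + 3*sqrt(2)/4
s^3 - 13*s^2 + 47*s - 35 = (s - 7)*(s - 5)*(s - 1)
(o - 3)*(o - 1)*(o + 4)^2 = o^4 + 4*o^3 - 13*o^2 - 40*o + 48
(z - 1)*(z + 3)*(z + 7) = z^3 + 9*z^2 + 11*z - 21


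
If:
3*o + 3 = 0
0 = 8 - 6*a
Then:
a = 4/3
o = -1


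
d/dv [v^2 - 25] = 2*v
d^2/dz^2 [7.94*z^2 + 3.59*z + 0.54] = 15.8800000000000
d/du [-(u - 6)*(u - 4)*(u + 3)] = -3*u^2 + 14*u + 6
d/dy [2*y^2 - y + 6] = 4*y - 1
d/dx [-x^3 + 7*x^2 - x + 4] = -3*x^2 + 14*x - 1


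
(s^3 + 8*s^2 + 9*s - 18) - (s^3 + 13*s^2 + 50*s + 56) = -5*s^2 - 41*s - 74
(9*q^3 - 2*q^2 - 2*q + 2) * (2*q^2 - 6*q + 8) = 18*q^5 - 58*q^4 + 80*q^3 - 28*q + 16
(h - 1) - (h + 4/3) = -7/3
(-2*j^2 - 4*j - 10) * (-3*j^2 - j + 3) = 6*j^4 + 14*j^3 + 28*j^2 - 2*j - 30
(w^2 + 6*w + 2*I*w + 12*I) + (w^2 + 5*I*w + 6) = 2*w^2 + 6*w + 7*I*w + 6 + 12*I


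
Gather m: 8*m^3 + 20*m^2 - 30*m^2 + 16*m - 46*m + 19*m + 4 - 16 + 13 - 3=8*m^3 - 10*m^2 - 11*m - 2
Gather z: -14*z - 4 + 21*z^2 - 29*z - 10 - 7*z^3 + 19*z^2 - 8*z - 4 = -7*z^3 + 40*z^2 - 51*z - 18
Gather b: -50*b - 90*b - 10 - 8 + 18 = -140*b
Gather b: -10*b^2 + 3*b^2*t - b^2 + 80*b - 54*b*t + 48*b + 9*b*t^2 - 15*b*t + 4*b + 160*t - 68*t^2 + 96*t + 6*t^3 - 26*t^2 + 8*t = b^2*(3*t - 11) + b*(9*t^2 - 69*t + 132) + 6*t^3 - 94*t^2 + 264*t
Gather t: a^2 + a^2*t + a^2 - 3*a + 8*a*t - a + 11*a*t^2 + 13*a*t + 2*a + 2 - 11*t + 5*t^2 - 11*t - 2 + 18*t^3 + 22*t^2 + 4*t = 2*a^2 - 2*a + 18*t^3 + t^2*(11*a + 27) + t*(a^2 + 21*a - 18)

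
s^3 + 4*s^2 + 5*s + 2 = (s + 1)^2*(s + 2)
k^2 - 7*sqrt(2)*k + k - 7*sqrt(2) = (k + 1)*(k - 7*sqrt(2))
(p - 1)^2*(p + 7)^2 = p^4 + 12*p^3 + 22*p^2 - 84*p + 49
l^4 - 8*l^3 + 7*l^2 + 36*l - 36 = (l - 6)*(l - 3)*(l - 1)*(l + 2)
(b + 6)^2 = b^2 + 12*b + 36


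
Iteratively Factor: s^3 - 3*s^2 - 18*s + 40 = (s - 2)*(s^2 - s - 20) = (s - 5)*(s - 2)*(s + 4)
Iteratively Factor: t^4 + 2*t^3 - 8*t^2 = (t)*(t^3 + 2*t^2 - 8*t) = t*(t - 2)*(t^2 + 4*t) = t*(t - 2)*(t + 4)*(t)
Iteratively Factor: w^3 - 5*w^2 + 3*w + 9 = (w - 3)*(w^2 - 2*w - 3) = (w - 3)*(w + 1)*(w - 3)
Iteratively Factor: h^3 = (h)*(h^2) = h^2*(h)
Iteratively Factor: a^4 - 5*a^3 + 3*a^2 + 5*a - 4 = (a - 1)*(a^3 - 4*a^2 - a + 4) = (a - 1)^2*(a^2 - 3*a - 4) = (a - 4)*(a - 1)^2*(a + 1)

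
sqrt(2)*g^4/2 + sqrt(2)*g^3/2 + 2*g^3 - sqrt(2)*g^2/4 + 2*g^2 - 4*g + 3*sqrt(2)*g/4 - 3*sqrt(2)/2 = (g - 1)*(g + 2)*(g + 3*sqrt(2)/2)*(sqrt(2)*g/2 + 1/2)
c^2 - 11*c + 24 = (c - 8)*(c - 3)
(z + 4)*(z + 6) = z^2 + 10*z + 24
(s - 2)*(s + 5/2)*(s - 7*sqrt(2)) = s^3 - 7*sqrt(2)*s^2 + s^2/2 - 5*s - 7*sqrt(2)*s/2 + 35*sqrt(2)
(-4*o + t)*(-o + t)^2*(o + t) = -4*o^4 + 5*o^3*t + 3*o^2*t^2 - 5*o*t^3 + t^4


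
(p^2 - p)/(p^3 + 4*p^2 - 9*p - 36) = p*(p - 1)/(p^3 + 4*p^2 - 9*p - 36)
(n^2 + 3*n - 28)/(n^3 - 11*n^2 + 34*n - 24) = (n + 7)/(n^2 - 7*n + 6)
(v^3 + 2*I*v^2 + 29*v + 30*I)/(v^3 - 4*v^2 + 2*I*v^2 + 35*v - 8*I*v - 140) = (v^2 + 7*I*v - 6)/(v^2 + v*(-4 + 7*I) - 28*I)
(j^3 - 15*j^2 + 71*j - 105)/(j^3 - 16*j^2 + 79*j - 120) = (j - 7)/(j - 8)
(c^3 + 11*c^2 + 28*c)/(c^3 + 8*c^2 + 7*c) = (c + 4)/(c + 1)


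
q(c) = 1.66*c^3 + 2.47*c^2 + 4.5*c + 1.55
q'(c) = 4.98*c^2 + 4.94*c + 4.5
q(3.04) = 84.69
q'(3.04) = 65.54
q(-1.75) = -7.66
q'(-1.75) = 11.11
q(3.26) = 99.98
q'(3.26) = 73.53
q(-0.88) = -1.63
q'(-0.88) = 4.01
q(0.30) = 3.17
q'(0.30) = 6.43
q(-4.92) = -158.50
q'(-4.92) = 100.74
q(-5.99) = -293.55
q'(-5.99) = 153.59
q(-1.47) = -5.00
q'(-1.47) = 8.00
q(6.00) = 476.03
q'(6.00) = 213.42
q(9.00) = 1452.26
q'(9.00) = 452.34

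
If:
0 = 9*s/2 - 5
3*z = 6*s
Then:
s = 10/9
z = 20/9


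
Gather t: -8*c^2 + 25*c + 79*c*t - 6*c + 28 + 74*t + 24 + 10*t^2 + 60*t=-8*c^2 + 19*c + 10*t^2 + t*(79*c + 134) + 52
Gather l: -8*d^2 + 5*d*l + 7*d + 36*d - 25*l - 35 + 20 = -8*d^2 + 43*d + l*(5*d - 25) - 15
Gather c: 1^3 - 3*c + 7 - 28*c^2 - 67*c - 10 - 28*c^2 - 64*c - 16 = -56*c^2 - 134*c - 18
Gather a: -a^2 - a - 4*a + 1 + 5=-a^2 - 5*a + 6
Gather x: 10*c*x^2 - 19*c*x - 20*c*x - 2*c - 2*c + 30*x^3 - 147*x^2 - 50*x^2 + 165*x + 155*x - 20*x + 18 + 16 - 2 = -4*c + 30*x^3 + x^2*(10*c - 197) + x*(300 - 39*c) + 32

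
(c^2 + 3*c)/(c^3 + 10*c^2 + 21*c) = 1/(c + 7)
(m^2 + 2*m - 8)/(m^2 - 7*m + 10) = (m + 4)/(m - 5)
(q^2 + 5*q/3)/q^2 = (q + 5/3)/q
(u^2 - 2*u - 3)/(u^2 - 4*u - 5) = (u - 3)/(u - 5)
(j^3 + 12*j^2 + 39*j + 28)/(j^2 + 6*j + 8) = (j^2 + 8*j + 7)/(j + 2)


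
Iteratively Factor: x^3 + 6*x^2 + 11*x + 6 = (x + 2)*(x^2 + 4*x + 3) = (x + 2)*(x + 3)*(x + 1)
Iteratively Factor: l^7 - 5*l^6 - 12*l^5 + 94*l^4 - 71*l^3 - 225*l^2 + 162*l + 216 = (l + 1)*(l^6 - 6*l^5 - 6*l^4 + 100*l^3 - 171*l^2 - 54*l + 216) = (l + 1)^2*(l^5 - 7*l^4 + l^3 + 99*l^2 - 270*l + 216) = (l - 2)*(l + 1)^2*(l^4 - 5*l^3 - 9*l^2 + 81*l - 108) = (l - 3)*(l - 2)*(l + 1)^2*(l^3 - 2*l^2 - 15*l + 36) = (l - 3)^2*(l - 2)*(l + 1)^2*(l^2 + l - 12) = (l - 3)^3*(l - 2)*(l + 1)^2*(l + 4)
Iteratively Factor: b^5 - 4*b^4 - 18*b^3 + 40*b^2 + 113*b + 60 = (b - 4)*(b^4 - 18*b^2 - 32*b - 15) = (b - 4)*(b + 3)*(b^3 - 3*b^2 - 9*b - 5) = (b - 5)*(b - 4)*(b + 3)*(b^2 + 2*b + 1) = (b - 5)*(b - 4)*(b + 1)*(b + 3)*(b + 1)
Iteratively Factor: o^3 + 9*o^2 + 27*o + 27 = (o + 3)*(o^2 + 6*o + 9) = (o + 3)^2*(o + 3)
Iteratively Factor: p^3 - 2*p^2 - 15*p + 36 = (p + 4)*(p^2 - 6*p + 9) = (p - 3)*(p + 4)*(p - 3)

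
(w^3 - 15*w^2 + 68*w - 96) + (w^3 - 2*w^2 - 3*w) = 2*w^3 - 17*w^2 + 65*w - 96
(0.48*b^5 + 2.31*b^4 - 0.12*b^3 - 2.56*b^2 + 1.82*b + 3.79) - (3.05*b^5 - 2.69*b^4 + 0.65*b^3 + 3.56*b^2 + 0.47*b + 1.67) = -2.57*b^5 + 5.0*b^4 - 0.77*b^3 - 6.12*b^2 + 1.35*b + 2.12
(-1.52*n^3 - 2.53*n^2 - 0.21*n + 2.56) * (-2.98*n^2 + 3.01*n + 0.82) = 4.5296*n^5 + 2.9642*n^4 - 8.2359*n^3 - 10.3355*n^2 + 7.5334*n + 2.0992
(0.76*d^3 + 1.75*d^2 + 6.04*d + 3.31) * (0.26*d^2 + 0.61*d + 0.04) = 0.1976*d^5 + 0.9186*d^4 + 2.6683*d^3 + 4.615*d^2 + 2.2607*d + 0.1324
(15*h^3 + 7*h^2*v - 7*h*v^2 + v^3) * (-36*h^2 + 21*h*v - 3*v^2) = -540*h^5 + 63*h^4*v + 354*h^3*v^2 - 204*h^2*v^3 + 42*h*v^4 - 3*v^5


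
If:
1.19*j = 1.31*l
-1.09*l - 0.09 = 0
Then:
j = -0.09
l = -0.08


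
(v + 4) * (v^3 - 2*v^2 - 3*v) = v^4 + 2*v^3 - 11*v^2 - 12*v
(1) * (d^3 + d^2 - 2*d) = d^3 + d^2 - 2*d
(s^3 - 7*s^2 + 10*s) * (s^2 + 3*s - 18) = s^5 - 4*s^4 - 29*s^3 + 156*s^2 - 180*s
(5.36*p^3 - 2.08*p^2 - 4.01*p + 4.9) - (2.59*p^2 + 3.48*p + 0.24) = 5.36*p^3 - 4.67*p^2 - 7.49*p + 4.66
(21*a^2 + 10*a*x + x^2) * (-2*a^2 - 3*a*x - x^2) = -42*a^4 - 83*a^3*x - 53*a^2*x^2 - 13*a*x^3 - x^4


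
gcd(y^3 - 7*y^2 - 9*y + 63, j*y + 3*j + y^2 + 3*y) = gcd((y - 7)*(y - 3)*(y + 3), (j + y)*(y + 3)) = y + 3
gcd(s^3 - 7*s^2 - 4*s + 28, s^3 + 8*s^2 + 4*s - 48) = s - 2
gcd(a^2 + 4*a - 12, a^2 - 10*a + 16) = a - 2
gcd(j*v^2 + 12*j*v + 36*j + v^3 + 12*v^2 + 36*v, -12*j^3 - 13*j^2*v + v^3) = j + v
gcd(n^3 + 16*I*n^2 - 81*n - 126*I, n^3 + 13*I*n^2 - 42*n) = n^2 + 13*I*n - 42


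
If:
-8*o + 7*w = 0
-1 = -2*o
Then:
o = 1/2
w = 4/7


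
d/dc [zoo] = 0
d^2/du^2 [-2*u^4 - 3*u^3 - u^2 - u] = -24*u^2 - 18*u - 2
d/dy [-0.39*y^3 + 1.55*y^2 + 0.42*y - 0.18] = -1.17*y^2 + 3.1*y + 0.42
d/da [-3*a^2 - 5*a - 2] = -6*a - 5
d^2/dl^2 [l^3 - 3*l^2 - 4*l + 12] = 6*l - 6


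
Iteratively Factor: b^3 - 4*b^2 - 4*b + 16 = (b - 4)*(b^2 - 4) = (b - 4)*(b + 2)*(b - 2)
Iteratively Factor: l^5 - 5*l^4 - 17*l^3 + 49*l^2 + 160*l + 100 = (l - 5)*(l^4 - 17*l^2 - 36*l - 20) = (l - 5)^2*(l^3 + 5*l^2 + 8*l + 4) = (l - 5)^2*(l + 2)*(l^2 + 3*l + 2) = (l - 5)^2*(l + 2)^2*(l + 1)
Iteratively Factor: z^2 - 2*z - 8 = (z + 2)*(z - 4)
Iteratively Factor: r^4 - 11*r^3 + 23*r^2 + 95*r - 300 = (r - 4)*(r^3 - 7*r^2 - 5*r + 75) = (r - 5)*(r - 4)*(r^2 - 2*r - 15) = (r - 5)*(r - 4)*(r + 3)*(r - 5)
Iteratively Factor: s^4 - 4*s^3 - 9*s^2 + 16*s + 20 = (s + 2)*(s^3 - 6*s^2 + 3*s + 10) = (s - 2)*(s + 2)*(s^2 - 4*s - 5) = (s - 5)*(s - 2)*(s + 2)*(s + 1)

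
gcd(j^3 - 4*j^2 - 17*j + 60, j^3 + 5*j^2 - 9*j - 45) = j - 3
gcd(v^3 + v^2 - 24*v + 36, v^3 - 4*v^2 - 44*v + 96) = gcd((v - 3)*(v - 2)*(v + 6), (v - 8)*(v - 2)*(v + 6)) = v^2 + 4*v - 12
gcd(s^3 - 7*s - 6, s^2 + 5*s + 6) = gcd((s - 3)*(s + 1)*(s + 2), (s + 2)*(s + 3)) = s + 2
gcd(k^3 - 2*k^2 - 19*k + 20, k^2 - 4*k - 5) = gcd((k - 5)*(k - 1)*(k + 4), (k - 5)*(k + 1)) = k - 5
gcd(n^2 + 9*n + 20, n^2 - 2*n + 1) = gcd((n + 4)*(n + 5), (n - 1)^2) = 1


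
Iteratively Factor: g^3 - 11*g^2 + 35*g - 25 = (g - 1)*(g^2 - 10*g + 25) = (g - 5)*(g - 1)*(g - 5)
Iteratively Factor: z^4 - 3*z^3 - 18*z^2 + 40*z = (z)*(z^3 - 3*z^2 - 18*z + 40) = z*(z - 5)*(z^2 + 2*z - 8) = z*(z - 5)*(z + 4)*(z - 2)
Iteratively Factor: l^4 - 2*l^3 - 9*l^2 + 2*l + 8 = (l - 4)*(l^3 + 2*l^2 - l - 2) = (l - 4)*(l + 2)*(l^2 - 1) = (l - 4)*(l - 1)*(l + 2)*(l + 1)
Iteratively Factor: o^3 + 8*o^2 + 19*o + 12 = (o + 4)*(o^2 + 4*o + 3) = (o + 1)*(o + 4)*(o + 3)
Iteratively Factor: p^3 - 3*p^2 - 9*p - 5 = (p - 5)*(p^2 + 2*p + 1) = (p - 5)*(p + 1)*(p + 1)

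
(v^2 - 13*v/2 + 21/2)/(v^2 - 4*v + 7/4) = 2*(v - 3)/(2*v - 1)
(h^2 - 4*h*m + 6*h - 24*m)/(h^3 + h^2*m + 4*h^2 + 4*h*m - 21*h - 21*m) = (h^2 - 4*h*m + 6*h - 24*m)/(h^3 + h^2*m + 4*h^2 + 4*h*m - 21*h - 21*m)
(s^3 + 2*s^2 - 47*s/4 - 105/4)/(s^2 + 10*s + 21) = (s^2 - s - 35/4)/(s + 7)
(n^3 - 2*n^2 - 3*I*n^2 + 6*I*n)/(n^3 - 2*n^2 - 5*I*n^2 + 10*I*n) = (n - 3*I)/(n - 5*I)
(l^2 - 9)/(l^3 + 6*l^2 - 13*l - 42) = (l + 3)/(l^2 + 9*l + 14)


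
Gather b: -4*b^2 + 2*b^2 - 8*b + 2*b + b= -2*b^2 - 5*b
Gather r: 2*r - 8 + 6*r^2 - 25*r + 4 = 6*r^2 - 23*r - 4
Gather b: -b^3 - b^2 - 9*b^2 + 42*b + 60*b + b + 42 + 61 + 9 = -b^3 - 10*b^2 + 103*b + 112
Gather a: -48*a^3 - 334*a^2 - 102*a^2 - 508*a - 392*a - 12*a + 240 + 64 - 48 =-48*a^3 - 436*a^2 - 912*a + 256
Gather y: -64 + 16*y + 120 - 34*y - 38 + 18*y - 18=0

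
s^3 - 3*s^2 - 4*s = s*(s - 4)*(s + 1)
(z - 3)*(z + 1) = z^2 - 2*z - 3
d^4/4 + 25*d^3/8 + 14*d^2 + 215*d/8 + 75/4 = (d/4 + 1/2)*(d + 5/2)*(d + 3)*(d + 5)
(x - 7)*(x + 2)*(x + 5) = x^3 - 39*x - 70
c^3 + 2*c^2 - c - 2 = (c - 1)*(c + 1)*(c + 2)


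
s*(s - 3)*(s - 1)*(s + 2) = s^4 - 2*s^3 - 5*s^2 + 6*s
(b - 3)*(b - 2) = b^2 - 5*b + 6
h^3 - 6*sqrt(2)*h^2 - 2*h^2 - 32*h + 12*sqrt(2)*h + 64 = (h - 2)*(h - 8*sqrt(2))*(h + 2*sqrt(2))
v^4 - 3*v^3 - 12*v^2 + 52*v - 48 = (v - 3)*(v - 2)^2*(v + 4)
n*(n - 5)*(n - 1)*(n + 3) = n^4 - 3*n^3 - 13*n^2 + 15*n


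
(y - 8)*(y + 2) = y^2 - 6*y - 16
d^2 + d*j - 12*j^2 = (d - 3*j)*(d + 4*j)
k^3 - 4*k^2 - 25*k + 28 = (k - 7)*(k - 1)*(k + 4)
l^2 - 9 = (l - 3)*(l + 3)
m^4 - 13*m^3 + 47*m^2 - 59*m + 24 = (m - 8)*(m - 3)*(m - 1)^2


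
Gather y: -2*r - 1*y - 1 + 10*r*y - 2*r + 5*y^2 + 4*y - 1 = -4*r + 5*y^2 + y*(10*r + 3) - 2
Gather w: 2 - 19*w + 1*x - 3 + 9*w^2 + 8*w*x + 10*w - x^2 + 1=9*w^2 + w*(8*x - 9) - x^2 + x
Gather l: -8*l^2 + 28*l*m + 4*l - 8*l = -8*l^2 + l*(28*m - 4)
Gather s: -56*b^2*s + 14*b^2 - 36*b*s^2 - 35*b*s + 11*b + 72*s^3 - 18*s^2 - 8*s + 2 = 14*b^2 + 11*b + 72*s^3 + s^2*(-36*b - 18) + s*(-56*b^2 - 35*b - 8) + 2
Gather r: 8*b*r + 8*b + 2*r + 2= 8*b + r*(8*b + 2) + 2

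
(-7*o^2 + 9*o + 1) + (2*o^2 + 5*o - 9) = -5*o^2 + 14*o - 8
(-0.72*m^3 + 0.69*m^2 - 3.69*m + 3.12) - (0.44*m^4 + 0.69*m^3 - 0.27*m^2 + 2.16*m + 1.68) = -0.44*m^4 - 1.41*m^3 + 0.96*m^2 - 5.85*m + 1.44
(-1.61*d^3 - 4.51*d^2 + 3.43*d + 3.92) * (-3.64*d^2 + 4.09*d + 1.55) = 5.8604*d^5 + 9.8315*d^4 - 33.4266*d^3 - 7.2306*d^2 + 21.3493*d + 6.076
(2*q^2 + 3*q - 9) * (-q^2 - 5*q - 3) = -2*q^4 - 13*q^3 - 12*q^2 + 36*q + 27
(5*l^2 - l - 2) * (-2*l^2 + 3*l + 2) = -10*l^4 + 17*l^3 + 11*l^2 - 8*l - 4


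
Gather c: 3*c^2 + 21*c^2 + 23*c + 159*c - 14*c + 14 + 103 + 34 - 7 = 24*c^2 + 168*c + 144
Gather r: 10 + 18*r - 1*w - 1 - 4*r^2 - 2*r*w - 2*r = -4*r^2 + r*(16 - 2*w) - w + 9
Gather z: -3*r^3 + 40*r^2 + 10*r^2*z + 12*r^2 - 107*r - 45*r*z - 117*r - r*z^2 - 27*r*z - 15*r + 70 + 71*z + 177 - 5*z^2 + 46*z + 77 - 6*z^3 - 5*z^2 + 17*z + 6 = -3*r^3 + 52*r^2 - 239*r - 6*z^3 + z^2*(-r - 10) + z*(10*r^2 - 72*r + 134) + 330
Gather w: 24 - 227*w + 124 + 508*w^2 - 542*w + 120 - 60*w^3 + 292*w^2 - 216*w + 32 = -60*w^3 + 800*w^2 - 985*w + 300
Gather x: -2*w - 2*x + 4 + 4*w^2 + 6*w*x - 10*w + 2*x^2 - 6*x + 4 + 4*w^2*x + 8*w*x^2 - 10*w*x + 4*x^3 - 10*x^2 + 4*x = 4*w^2 - 12*w + 4*x^3 + x^2*(8*w - 8) + x*(4*w^2 - 4*w - 4) + 8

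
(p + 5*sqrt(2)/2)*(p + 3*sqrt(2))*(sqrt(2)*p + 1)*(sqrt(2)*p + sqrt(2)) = 2*p^4 + 2*p^3 + 12*sqrt(2)*p^3 + 12*sqrt(2)*p^2 + 41*p^2 + 15*sqrt(2)*p + 41*p + 15*sqrt(2)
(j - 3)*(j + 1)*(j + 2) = j^3 - 7*j - 6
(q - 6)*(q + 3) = q^2 - 3*q - 18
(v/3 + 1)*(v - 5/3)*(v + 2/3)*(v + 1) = v^4/3 + v^3 - 19*v^2/27 - 67*v/27 - 10/9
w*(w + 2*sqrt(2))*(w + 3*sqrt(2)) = w^3 + 5*sqrt(2)*w^2 + 12*w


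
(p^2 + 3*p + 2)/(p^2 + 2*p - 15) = (p^2 + 3*p + 2)/(p^2 + 2*p - 15)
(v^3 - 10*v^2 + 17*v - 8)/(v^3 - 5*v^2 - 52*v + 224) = (v^2 - 2*v + 1)/(v^2 + 3*v - 28)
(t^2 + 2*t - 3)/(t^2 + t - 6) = (t - 1)/(t - 2)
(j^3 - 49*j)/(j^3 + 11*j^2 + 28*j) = (j - 7)/(j + 4)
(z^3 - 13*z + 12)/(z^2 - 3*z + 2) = (z^2 + z - 12)/(z - 2)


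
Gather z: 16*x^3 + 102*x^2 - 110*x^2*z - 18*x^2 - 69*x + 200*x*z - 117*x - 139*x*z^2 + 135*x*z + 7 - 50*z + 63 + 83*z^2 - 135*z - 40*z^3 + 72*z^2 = 16*x^3 + 84*x^2 - 186*x - 40*z^3 + z^2*(155 - 139*x) + z*(-110*x^2 + 335*x - 185) + 70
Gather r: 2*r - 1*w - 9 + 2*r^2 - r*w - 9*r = 2*r^2 + r*(-w - 7) - w - 9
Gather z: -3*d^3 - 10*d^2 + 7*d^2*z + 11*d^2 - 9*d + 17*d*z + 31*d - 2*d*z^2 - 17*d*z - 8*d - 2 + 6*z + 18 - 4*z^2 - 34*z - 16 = -3*d^3 + d^2 + 14*d + z^2*(-2*d - 4) + z*(7*d^2 - 28)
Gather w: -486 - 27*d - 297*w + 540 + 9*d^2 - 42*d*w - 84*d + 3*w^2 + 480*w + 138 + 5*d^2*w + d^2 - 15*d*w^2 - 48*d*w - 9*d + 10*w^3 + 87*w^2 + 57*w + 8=10*d^2 - 120*d + 10*w^3 + w^2*(90 - 15*d) + w*(5*d^2 - 90*d + 240) + 200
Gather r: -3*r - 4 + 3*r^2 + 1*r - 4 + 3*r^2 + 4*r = 6*r^2 + 2*r - 8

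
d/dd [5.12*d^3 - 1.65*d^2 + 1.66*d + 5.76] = 15.36*d^2 - 3.3*d + 1.66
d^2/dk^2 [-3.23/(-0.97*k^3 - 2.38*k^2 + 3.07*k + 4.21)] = (-(18.7986*k + 15.3748)*(0.97*k^3 + 2.38*k^2 - 3.07*k - 4.21) + 3.23*(2.91*k^2 + 4.76*k - 3.07)*(5.82*k^2 + 9.52*k - 6.14))/(0.97*k^3 + 2.38*k^2 - 3.07*k - 4.21)^3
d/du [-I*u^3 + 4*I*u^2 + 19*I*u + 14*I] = I*(-3*u^2 + 8*u + 19)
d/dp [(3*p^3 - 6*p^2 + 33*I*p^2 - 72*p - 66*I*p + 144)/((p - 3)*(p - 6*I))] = (3*p^4 + p^3*(-18 - 36*I) + p^2*(288 + 165*I) + p*(-1476 - 216*I) + 1620 - 432*I)/(p^4 + p^3*(-6 - 12*I) + p^2*(-27 + 72*I) + p*(216 - 108*I) - 324)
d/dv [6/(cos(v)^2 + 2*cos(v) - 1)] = 12*(cos(v) + 1)*sin(v)/(-sin(v)^2 + 2*cos(v))^2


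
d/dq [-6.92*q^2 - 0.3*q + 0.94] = -13.84*q - 0.3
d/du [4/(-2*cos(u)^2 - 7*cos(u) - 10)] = -4*(4*cos(u) + 7)*sin(u)/(7*cos(u) + cos(2*u) + 11)^2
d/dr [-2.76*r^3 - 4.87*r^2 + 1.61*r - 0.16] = -8.28*r^2 - 9.74*r + 1.61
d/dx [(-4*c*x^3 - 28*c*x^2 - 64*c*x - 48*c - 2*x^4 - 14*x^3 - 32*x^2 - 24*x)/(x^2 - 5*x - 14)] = 4*(-c*x^2 + 14*c*x + 41*c - x^3 + 8*x^2 + 35*x + 21)/(x^2 - 14*x + 49)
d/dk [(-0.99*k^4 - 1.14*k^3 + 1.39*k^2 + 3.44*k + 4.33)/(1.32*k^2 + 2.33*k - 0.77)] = (-2.6136*k^5 - 8.4249*k^4 - 2.2632*k^3 + 1.3313*k^2 - 13.5718*k - 12.7377)/(1.7424*k^4 + 6.1512*k^3 + 3.3961*k^2 - 3.5882*k + 0.5929)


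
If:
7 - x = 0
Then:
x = 7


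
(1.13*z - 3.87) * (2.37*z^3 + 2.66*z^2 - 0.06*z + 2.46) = 2.6781*z^4 - 6.1661*z^3 - 10.362*z^2 + 3.012*z - 9.5202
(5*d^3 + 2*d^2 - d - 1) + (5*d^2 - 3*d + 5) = 5*d^3 + 7*d^2 - 4*d + 4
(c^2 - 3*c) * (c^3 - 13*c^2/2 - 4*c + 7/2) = c^5 - 19*c^4/2 + 31*c^3/2 + 31*c^2/2 - 21*c/2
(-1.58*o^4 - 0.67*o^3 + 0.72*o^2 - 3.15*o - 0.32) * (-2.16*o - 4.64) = 3.4128*o^5 + 8.7784*o^4 + 1.5536*o^3 + 3.4632*o^2 + 15.3072*o + 1.4848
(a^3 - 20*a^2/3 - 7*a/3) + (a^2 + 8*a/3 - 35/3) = a^3 - 17*a^2/3 + a/3 - 35/3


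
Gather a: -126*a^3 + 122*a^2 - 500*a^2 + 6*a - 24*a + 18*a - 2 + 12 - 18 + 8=-126*a^3 - 378*a^2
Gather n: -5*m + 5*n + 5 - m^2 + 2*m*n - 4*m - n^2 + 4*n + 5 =-m^2 - 9*m - n^2 + n*(2*m + 9) + 10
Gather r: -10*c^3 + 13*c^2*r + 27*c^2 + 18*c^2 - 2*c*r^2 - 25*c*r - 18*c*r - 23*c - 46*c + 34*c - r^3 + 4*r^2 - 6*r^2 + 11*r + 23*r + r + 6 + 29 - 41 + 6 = -10*c^3 + 45*c^2 - 35*c - r^3 + r^2*(-2*c - 2) + r*(13*c^2 - 43*c + 35)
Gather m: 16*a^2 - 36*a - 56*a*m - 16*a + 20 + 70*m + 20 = 16*a^2 - 52*a + m*(70 - 56*a) + 40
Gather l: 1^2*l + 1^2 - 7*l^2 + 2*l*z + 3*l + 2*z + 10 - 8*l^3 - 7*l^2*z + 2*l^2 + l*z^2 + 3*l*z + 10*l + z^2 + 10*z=-8*l^3 + l^2*(-7*z - 5) + l*(z^2 + 5*z + 14) + z^2 + 12*z + 11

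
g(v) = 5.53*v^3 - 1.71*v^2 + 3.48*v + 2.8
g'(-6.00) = 621.24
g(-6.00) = -1274.12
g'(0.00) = 3.48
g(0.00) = 2.80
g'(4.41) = 311.04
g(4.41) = 459.18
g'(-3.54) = 223.49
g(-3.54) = -276.27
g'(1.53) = 37.08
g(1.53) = 23.93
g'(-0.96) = 22.05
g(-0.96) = -7.01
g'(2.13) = 71.46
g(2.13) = 55.89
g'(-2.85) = 147.98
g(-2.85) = -149.02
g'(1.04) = 17.87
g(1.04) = 10.79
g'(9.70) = 1531.26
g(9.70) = 4922.74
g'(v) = 16.59*v^2 - 3.42*v + 3.48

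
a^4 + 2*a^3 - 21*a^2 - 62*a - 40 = (a - 5)*(a + 1)*(a + 2)*(a + 4)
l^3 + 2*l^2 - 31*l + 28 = (l - 4)*(l - 1)*(l + 7)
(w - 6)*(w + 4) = w^2 - 2*w - 24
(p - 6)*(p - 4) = p^2 - 10*p + 24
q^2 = q^2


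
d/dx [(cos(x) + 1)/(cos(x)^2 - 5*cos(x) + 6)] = (cos(x)^2 + 2*cos(x) - 11)*sin(x)/(cos(x)^2 - 5*cos(x) + 6)^2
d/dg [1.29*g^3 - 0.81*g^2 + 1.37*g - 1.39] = 3.87*g^2 - 1.62*g + 1.37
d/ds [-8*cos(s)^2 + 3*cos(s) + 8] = (16*cos(s) - 3)*sin(s)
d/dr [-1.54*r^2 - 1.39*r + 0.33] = -3.08*r - 1.39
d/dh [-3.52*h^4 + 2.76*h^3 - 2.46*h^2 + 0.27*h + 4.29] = -14.08*h^3 + 8.28*h^2 - 4.92*h + 0.27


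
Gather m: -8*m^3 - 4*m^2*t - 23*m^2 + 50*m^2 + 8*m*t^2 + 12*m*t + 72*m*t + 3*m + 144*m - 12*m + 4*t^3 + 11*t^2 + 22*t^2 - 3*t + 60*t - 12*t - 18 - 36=-8*m^3 + m^2*(27 - 4*t) + m*(8*t^2 + 84*t + 135) + 4*t^3 + 33*t^2 + 45*t - 54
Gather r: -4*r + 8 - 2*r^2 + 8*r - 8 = -2*r^2 + 4*r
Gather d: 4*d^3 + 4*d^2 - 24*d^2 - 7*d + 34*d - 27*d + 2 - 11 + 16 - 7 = 4*d^3 - 20*d^2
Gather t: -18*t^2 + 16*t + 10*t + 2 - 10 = -18*t^2 + 26*t - 8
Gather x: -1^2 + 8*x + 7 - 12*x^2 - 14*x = -12*x^2 - 6*x + 6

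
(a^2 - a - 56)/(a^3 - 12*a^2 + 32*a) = (a + 7)/(a*(a - 4))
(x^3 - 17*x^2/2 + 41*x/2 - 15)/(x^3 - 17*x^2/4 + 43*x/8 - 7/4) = 4*(2*x^2 - 13*x + 15)/(8*x^2 - 18*x + 7)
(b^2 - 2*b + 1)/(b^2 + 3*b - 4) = (b - 1)/(b + 4)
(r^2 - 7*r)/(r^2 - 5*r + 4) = r*(r - 7)/(r^2 - 5*r + 4)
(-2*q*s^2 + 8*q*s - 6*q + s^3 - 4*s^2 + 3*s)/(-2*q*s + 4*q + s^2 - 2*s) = (s^2 - 4*s + 3)/(s - 2)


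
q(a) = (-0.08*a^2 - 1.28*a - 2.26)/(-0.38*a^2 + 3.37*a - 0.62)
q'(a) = (-0.16*a - 1.28)/(-0.38*a^2 + 3.37*a - 0.62) + (0.76*a - 3.37)*(-0.08*a^2 - 1.28*a - 2.26)/(-0.38*a^2 + 3.37*a - 0.62)^2 = (-0.756*a^2 - 1.6184*a + 8.4098)/(0.1444*a^4 - 2.5612*a^3 + 11.8281*a^2 - 4.1788*a + 0.3844)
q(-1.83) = 0.02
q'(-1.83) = 0.14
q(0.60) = -2.42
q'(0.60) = 4.48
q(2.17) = -1.10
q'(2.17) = 0.06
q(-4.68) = -0.08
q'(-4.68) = -0.00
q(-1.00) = 0.24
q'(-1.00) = 0.49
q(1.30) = -1.30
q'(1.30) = 0.52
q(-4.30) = -0.08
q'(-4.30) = 0.00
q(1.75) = -1.15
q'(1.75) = 0.19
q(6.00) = -2.17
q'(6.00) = -0.81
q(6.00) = -2.17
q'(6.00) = -0.81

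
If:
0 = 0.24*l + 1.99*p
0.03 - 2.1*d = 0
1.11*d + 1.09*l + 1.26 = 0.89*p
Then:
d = 0.01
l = -1.07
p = 0.13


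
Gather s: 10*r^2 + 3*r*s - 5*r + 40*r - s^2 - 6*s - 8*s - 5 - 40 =10*r^2 + 35*r - s^2 + s*(3*r - 14) - 45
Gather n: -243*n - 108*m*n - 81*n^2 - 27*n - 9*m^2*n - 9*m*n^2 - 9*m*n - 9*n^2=n^2*(-9*m - 90) + n*(-9*m^2 - 117*m - 270)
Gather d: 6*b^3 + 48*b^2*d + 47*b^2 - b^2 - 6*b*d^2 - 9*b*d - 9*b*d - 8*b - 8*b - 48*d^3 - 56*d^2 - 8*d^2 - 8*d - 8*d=6*b^3 + 46*b^2 - 16*b - 48*d^3 + d^2*(-6*b - 64) + d*(48*b^2 - 18*b - 16)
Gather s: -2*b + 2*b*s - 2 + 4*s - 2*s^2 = -2*b - 2*s^2 + s*(2*b + 4) - 2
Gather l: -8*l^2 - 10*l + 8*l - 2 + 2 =-8*l^2 - 2*l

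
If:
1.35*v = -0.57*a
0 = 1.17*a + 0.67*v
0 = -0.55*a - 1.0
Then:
No Solution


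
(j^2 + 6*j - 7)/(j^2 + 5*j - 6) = (j + 7)/(j + 6)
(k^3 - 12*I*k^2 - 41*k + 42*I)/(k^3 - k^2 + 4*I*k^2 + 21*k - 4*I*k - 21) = (k^2 - 9*I*k - 14)/(k^2 + k*(-1 + 7*I) - 7*I)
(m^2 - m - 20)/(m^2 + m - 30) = (m + 4)/(m + 6)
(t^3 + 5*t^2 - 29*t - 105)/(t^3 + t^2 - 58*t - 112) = (t^2 - 2*t - 15)/(t^2 - 6*t - 16)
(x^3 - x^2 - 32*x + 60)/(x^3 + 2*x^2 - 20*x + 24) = (x - 5)/(x - 2)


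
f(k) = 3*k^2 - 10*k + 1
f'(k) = 6*k - 10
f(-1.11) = 15.80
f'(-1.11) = -16.66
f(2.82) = -3.34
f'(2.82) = 6.92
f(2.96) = -2.32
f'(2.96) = 7.76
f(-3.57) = 74.93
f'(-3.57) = -31.42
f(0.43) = -2.75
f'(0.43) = -7.42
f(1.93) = -7.13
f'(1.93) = 1.58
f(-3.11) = 61.12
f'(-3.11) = -28.66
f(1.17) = -6.59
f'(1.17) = -2.98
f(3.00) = -2.00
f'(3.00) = 8.00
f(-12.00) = 553.00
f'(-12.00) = -82.00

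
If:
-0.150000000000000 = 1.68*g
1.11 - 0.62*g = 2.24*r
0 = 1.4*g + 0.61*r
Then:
No Solution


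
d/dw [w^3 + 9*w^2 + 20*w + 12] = 3*w^2 + 18*w + 20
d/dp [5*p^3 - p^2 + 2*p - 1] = 15*p^2 - 2*p + 2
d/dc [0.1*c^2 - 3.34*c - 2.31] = 0.2*c - 3.34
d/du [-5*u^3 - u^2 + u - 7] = -15*u^2 - 2*u + 1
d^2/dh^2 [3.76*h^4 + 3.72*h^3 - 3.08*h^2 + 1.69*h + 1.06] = 45.12*h^2 + 22.32*h - 6.16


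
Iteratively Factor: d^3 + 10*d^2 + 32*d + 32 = (d + 2)*(d^2 + 8*d + 16) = (d + 2)*(d + 4)*(d + 4)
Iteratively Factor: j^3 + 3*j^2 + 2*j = (j + 2)*(j^2 + j) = j*(j + 2)*(j + 1)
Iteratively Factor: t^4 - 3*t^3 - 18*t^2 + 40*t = (t)*(t^3 - 3*t^2 - 18*t + 40) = t*(t + 4)*(t^2 - 7*t + 10) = t*(t - 2)*(t + 4)*(t - 5)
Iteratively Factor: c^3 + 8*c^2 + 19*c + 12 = (c + 1)*(c^2 + 7*c + 12) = (c + 1)*(c + 4)*(c + 3)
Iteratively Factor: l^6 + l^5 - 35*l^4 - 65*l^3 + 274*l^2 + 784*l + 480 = (l + 4)*(l^5 - 3*l^4 - 23*l^3 + 27*l^2 + 166*l + 120) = (l - 5)*(l + 4)*(l^4 + 2*l^3 - 13*l^2 - 38*l - 24) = (l - 5)*(l - 4)*(l + 4)*(l^3 + 6*l^2 + 11*l + 6) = (l - 5)*(l - 4)*(l + 1)*(l + 4)*(l^2 + 5*l + 6) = (l - 5)*(l - 4)*(l + 1)*(l + 2)*(l + 4)*(l + 3)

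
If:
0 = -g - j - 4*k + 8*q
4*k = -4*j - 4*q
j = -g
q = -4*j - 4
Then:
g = 12/11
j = -12/11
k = 8/11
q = 4/11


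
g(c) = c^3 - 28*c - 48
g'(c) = 3*c^2 - 28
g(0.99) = -74.75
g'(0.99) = -25.06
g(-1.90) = -1.66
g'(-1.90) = -17.17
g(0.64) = -65.66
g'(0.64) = -26.77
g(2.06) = -96.94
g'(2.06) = -15.27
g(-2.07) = 1.09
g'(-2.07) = -15.15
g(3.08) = -105.02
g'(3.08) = 0.46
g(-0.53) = -33.31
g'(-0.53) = -27.16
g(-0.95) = -22.26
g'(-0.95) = -25.29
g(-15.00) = -3003.00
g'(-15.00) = 647.00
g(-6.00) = -96.00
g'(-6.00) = 80.00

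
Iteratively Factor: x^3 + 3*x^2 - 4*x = (x + 4)*(x^2 - x) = (x - 1)*(x + 4)*(x)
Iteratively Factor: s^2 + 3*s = (s)*(s + 3)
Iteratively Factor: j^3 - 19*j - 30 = (j + 3)*(j^2 - 3*j - 10) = (j - 5)*(j + 3)*(j + 2)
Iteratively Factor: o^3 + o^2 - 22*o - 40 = (o - 5)*(o^2 + 6*o + 8) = (o - 5)*(o + 4)*(o + 2)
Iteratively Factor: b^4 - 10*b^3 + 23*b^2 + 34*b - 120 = (b - 5)*(b^3 - 5*b^2 - 2*b + 24) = (b - 5)*(b - 3)*(b^2 - 2*b - 8) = (b - 5)*(b - 3)*(b + 2)*(b - 4)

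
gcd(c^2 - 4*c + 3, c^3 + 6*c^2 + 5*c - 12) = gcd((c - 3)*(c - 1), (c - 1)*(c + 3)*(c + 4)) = c - 1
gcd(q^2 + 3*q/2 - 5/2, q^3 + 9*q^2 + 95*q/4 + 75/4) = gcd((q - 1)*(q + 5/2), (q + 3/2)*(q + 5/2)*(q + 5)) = q + 5/2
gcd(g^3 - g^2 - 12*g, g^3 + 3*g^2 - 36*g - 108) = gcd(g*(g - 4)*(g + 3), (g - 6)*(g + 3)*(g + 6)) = g + 3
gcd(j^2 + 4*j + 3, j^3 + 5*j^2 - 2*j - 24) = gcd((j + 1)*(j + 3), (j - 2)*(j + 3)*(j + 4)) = j + 3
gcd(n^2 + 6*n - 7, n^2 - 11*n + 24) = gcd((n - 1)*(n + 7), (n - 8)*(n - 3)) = 1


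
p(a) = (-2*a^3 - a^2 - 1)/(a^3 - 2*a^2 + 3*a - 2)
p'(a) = (-6*a^2 - 2*a)/(a^3 - 2*a^2 + 3*a - 2) + (-3*a^2 + 4*a - 3)*(-2*a^3 - a^2 - 1)/(a^3 - 2*a^2 + 3*a - 2)^2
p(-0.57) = 0.21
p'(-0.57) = 0.47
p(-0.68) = 0.16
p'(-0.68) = 0.48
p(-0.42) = 0.28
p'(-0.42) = 0.45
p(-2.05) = -0.48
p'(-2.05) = 0.39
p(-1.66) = -0.32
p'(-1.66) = 0.44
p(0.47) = 1.54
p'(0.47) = 5.40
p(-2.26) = -0.56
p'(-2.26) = 0.36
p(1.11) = -21.28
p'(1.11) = 164.51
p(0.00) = 0.50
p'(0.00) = 0.75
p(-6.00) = -1.28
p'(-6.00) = 0.10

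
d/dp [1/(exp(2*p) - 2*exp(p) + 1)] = 2*(1 - exp(p))*exp(p)/(exp(2*p) - 2*exp(p) + 1)^2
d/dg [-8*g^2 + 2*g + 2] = 2 - 16*g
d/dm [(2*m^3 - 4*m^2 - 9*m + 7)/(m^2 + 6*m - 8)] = (2*m^4 + 24*m^3 - 63*m^2 + 50*m + 30)/(m^4 + 12*m^3 + 20*m^2 - 96*m + 64)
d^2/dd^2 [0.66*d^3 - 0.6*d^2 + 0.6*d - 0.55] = 3.96*d - 1.2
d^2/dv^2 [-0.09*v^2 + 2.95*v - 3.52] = -0.180000000000000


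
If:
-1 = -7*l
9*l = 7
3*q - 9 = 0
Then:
No Solution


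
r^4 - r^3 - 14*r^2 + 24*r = r*(r - 3)*(r - 2)*(r + 4)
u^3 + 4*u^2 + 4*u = u*(u + 2)^2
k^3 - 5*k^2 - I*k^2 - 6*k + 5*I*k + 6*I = (k - 6)*(k + 1)*(k - I)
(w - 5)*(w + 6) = w^2 + w - 30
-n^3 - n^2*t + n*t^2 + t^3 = (-n + t)*(n + t)^2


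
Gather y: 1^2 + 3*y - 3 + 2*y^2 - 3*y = 2*y^2 - 2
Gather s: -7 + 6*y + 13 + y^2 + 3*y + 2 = y^2 + 9*y + 8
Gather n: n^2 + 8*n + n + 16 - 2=n^2 + 9*n + 14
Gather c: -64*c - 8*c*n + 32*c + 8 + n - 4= c*(-8*n - 32) + n + 4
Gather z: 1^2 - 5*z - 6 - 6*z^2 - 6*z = -6*z^2 - 11*z - 5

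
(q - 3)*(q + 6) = q^2 + 3*q - 18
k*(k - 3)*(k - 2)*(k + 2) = k^4 - 3*k^3 - 4*k^2 + 12*k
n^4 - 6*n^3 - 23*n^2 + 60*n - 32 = (n - 8)*(n - 1)^2*(n + 4)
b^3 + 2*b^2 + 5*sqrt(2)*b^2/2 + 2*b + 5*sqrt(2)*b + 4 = (b + 2)*(b + sqrt(2)/2)*(b + 2*sqrt(2))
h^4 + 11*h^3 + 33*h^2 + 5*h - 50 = (h - 1)*(h + 2)*(h + 5)^2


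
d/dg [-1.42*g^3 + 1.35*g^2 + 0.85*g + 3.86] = -4.26*g^2 + 2.7*g + 0.85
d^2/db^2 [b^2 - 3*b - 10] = 2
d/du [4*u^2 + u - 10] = 8*u + 1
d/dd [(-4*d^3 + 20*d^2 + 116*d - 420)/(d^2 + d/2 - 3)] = 8*(-2*d^4 - 2*d^3 - 35*d^2 + 360*d - 69)/(4*d^4 + 4*d^3 - 23*d^2 - 12*d + 36)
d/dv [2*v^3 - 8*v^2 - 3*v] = 6*v^2 - 16*v - 3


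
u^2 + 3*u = u*(u + 3)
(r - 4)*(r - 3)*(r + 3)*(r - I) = r^4 - 4*r^3 - I*r^3 - 9*r^2 + 4*I*r^2 + 36*r + 9*I*r - 36*I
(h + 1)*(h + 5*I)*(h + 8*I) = h^3 + h^2 + 13*I*h^2 - 40*h + 13*I*h - 40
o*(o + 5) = o^2 + 5*o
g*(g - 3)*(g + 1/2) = g^3 - 5*g^2/2 - 3*g/2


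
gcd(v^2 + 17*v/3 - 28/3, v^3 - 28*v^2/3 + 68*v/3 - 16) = v - 4/3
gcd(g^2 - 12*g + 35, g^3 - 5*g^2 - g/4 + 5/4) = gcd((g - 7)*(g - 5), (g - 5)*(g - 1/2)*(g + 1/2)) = g - 5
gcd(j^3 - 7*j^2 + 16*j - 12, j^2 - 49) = 1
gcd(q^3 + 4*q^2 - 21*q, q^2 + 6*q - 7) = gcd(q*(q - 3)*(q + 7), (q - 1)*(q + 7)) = q + 7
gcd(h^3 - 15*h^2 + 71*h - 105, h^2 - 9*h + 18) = h - 3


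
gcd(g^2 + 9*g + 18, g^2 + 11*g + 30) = g + 6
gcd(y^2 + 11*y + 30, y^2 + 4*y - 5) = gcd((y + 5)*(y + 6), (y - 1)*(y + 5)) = y + 5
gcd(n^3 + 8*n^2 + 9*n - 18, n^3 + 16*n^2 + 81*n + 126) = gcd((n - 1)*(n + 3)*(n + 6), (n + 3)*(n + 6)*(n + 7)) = n^2 + 9*n + 18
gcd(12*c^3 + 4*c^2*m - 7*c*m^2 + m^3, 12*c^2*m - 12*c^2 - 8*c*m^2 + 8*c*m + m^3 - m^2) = 12*c^2 - 8*c*m + m^2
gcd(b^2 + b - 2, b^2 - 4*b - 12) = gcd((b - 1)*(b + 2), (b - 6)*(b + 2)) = b + 2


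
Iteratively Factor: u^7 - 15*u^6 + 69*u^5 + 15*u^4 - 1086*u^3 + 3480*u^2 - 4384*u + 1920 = (u - 5)*(u^6 - 10*u^5 + 19*u^4 + 110*u^3 - 536*u^2 + 800*u - 384) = (u - 5)*(u - 4)*(u^5 - 6*u^4 - 5*u^3 + 90*u^2 - 176*u + 96) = (u - 5)*(u - 4)*(u - 1)*(u^4 - 5*u^3 - 10*u^2 + 80*u - 96) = (u - 5)*(u - 4)*(u - 1)*(u + 4)*(u^3 - 9*u^2 + 26*u - 24) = (u - 5)*(u - 4)*(u - 2)*(u - 1)*(u + 4)*(u^2 - 7*u + 12) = (u - 5)*(u - 4)*(u - 3)*(u - 2)*(u - 1)*(u + 4)*(u - 4)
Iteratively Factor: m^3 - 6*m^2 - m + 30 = (m - 3)*(m^2 - 3*m - 10) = (m - 5)*(m - 3)*(m + 2)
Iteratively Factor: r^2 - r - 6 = (r - 3)*(r + 2)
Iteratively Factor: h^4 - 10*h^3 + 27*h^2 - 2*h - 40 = (h - 5)*(h^3 - 5*h^2 + 2*h + 8) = (h - 5)*(h - 2)*(h^2 - 3*h - 4) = (h - 5)*(h - 4)*(h - 2)*(h + 1)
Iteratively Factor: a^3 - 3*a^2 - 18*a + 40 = (a - 5)*(a^2 + 2*a - 8) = (a - 5)*(a + 4)*(a - 2)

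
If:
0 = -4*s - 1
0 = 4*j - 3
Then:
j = 3/4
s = -1/4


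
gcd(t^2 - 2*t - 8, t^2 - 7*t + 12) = t - 4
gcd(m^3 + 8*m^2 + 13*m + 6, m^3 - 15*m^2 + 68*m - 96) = 1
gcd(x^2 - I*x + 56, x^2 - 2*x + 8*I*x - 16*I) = 1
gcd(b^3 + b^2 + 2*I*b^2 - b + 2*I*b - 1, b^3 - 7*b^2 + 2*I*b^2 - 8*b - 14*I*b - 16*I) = b + 1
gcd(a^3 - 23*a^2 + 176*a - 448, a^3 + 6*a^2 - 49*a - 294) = a - 7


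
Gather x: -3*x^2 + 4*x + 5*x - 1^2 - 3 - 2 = -3*x^2 + 9*x - 6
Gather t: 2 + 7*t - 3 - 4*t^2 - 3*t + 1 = -4*t^2 + 4*t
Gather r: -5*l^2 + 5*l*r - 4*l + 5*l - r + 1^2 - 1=-5*l^2 + l + r*(5*l - 1)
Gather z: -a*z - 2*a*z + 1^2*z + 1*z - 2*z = -3*a*z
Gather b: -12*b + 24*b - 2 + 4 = 12*b + 2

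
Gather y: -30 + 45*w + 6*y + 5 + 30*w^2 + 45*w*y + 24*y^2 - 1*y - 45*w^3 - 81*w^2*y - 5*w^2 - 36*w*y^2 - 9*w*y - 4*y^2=-45*w^3 + 25*w^2 + 45*w + y^2*(20 - 36*w) + y*(-81*w^2 + 36*w + 5) - 25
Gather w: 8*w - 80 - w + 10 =7*w - 70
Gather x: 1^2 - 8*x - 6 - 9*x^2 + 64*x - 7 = -9*x^2 + 56*x - 12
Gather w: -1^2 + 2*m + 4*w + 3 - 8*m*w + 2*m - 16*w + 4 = 4*m + w*(-8*m - 12) + 6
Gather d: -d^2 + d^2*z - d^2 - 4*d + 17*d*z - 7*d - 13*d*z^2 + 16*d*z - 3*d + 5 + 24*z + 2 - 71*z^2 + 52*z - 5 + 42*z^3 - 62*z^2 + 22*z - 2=d^2*(z - 2) + d*(-13*z^2 + 33*z - 14) + 42*z^3 - 133*z^2 + 98*z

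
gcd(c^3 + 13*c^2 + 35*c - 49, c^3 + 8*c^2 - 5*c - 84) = c + 7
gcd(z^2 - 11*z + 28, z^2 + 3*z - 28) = z - 4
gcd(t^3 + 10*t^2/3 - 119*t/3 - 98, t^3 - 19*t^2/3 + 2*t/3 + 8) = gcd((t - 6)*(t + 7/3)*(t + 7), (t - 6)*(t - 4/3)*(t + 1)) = t - 6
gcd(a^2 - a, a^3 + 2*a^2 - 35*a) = a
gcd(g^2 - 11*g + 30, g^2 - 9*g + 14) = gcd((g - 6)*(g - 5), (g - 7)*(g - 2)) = 1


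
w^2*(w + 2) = w^3 + 2*w^2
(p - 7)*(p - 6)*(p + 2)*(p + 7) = p^4 - 4*p^3 - 61*p^2 + 196*p + 588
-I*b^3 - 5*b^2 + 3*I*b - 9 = (b - 3*I)^2*(-I*b + 1)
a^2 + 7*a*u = a*(a + 7*u)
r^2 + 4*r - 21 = (r - 3)*(r + 7)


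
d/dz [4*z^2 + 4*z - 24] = 8*z + 4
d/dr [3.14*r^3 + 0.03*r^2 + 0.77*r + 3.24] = 9.42*r^2 + 0.06*r + 0.77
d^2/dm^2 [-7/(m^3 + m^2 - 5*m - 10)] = 14*((3*m + 1)*(m^3 + m^2 - 5*m - 10) - (3*m^2 + 2*m - 5)^2)/(m^3 + m^2 - 5*m - 10)^3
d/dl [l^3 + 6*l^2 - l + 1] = 3*l^2 + 12*l - 1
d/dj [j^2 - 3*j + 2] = 2*j - 3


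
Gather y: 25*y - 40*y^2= -40*y^2 + 25*y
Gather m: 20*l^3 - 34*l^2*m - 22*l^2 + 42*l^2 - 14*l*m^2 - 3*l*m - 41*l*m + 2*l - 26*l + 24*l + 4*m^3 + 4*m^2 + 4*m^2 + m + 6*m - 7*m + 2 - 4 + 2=20*l^3 + 20*l^2 + 4*m^3 + m^2*(8 - 14*l) + m*(-34*l^2 - 44*l)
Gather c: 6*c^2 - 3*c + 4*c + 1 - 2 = 6*c^2 + c - 1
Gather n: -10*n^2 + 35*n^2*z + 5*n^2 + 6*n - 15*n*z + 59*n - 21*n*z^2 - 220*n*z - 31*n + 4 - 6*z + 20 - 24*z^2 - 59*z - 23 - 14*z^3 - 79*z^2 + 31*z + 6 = n^2*(35*z - 5) + n*(-21*z^2 - 235*z + 34) - 14*z^3 - 103*z^2 - 34*z + 7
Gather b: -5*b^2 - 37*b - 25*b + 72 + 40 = -5*b^2 - 62*b + 112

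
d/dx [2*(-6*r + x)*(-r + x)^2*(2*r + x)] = 40*r^3 - 12*r^2*x - 36*r*x^2 + 8*x^3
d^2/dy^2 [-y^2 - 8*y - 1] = -2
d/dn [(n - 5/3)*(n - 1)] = 2*n - 8/3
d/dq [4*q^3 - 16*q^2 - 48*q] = 12*q^2 - 32*q - 48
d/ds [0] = 0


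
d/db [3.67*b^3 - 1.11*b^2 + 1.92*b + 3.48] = 11.01*b^2 - 2.22*b + 1.92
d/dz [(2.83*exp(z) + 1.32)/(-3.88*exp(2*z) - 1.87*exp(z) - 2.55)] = (10.9804*exp(2*z) + 10.2432*exp(z) - 4.7481)*exp(z)/(15.0544*exp(4*z) + 14.5112*exp(3*z) + 23.2849*exp(2*z) + 9.537*exp(z) + 6.5025)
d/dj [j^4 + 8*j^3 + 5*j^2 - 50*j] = 4*j^3 + 24*j^2 + 10*j - 50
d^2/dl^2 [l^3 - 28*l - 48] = 6*l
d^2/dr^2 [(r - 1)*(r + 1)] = 2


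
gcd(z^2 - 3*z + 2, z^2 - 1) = z - 1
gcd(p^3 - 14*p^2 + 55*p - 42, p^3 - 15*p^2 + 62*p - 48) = p^2 - 7*p + 6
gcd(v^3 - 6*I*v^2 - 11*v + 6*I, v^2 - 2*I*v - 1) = v - I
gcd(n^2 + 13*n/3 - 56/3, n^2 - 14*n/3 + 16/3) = n - 8/3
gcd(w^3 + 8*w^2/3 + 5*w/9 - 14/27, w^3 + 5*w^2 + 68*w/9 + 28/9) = w^2 + 3*w + 14/9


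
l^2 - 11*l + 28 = (l - 7)*(l - 4)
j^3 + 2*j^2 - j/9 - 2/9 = (j - 1/3)*(j + 1/3)*(j + 2)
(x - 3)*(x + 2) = x^2 - x - 6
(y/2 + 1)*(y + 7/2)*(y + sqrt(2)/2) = y^3/2 + sqrt(2)*y^2/4 + 11*y^2/4 + 11*sqrt(2)*y/8 + 7*y/2 + 7*sqrt(2)/4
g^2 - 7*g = g*(g - 7)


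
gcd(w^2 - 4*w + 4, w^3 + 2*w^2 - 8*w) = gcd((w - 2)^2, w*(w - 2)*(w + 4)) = w - 2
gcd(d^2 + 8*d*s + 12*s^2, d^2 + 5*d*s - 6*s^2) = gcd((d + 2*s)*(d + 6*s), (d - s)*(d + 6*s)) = d + 6*s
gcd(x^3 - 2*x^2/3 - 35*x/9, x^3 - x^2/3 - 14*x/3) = x^2 - 7*x/3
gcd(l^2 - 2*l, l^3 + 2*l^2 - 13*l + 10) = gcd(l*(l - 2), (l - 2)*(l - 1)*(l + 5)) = l - 2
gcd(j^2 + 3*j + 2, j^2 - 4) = j + 2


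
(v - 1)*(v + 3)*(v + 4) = v^3 + 6*v^2 + 5*v - 12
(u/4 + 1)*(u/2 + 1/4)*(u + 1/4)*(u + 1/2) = u^4/8 + 21*u^3/32 + 11*u^2/16 + 33*u/128 + 1/32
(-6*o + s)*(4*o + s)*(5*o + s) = -120*o^3 - 34*o^2*s + 3*o*s^2 + s^3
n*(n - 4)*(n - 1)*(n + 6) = n^4 + n^3 - 26*n^2 + 24*n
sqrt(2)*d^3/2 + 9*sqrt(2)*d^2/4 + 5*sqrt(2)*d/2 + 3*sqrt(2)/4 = (d + 1/2)*(d + 3)*(sqrt(2)*d/2 + sqrt(2)/2)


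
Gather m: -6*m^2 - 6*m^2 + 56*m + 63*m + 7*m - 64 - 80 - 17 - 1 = -12*m^2 + 126*m - 162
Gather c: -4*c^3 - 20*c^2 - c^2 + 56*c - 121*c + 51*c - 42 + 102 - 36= -4*c^3 - 21*c^2 - 14*c + 24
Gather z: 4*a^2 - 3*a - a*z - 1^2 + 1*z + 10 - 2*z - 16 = 4*a^2 - 3*a + z*(-a - 1) - 7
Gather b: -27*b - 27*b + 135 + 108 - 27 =216 - 54*b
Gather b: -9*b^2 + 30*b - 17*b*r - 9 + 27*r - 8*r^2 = -9*b^2 + b*(30 - 17*r) - 8*r^2 + 27*r - 9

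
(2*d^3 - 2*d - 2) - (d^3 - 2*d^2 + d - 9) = d^3 + 2*d^2 - 3*d + 7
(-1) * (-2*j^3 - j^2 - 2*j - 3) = 2*j^3 + j^2 + 2*j + 3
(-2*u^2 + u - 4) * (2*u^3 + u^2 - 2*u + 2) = -4*u^5 - 3*u^3 - 10*u^2 + 10*u - 8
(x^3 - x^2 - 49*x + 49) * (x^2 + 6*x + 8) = x^5 + 5*x^4 - 47*x^3 - 253*x^2 - 98*x + 392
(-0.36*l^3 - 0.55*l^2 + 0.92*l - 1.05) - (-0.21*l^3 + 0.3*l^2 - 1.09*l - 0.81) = -0.15*l^3 - 0.85*l^2 + 2.01*l - 0.24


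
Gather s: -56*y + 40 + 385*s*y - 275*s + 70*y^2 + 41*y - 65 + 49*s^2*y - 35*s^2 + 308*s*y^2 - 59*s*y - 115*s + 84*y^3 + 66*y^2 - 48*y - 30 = s^2*(49*y - 35) + s*(308*y^2 + 326*y - 390) + 84*y^3 + 136*y^2 - 63*y - 55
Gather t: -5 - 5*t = -5*t - 5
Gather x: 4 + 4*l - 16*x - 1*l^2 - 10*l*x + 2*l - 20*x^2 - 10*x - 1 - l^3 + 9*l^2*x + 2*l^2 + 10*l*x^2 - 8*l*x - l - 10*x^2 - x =-l^3 + l^2 + 5*l + x^2*(10*l - 30) + x*(9*l^2 - 18*l - 27) + 3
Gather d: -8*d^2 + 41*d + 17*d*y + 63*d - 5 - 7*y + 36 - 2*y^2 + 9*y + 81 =-8*d^2 + d*(17*y + 104) - 2*y^2 + 2*y + 112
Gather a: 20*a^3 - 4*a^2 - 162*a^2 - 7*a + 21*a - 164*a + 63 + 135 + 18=20*a^3 - 166*a^2 - 150*a + 216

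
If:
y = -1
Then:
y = -1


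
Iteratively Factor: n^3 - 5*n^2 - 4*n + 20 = (n + 2)*(n^2 - 7*n + 10) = (n - 2)*(n + 2)*(n - 5)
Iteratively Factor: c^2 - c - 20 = (c - 5)*(c + 4)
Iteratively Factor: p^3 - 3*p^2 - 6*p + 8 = (p - 4)*(p^2 + p - 2) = (p - 4)*(p + 2)*(p - 1)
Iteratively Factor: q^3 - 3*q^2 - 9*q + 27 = (q - 3)*(q^2 - 9) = (q - 3)^2*(q + 3)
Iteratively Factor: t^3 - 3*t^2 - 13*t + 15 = (t + 3)*(t^2 - 6*t + 5) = (t - 5)*(t + 3)*(t - 1)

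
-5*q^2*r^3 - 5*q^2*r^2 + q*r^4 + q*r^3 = r^2*(-5*q + r)*(q*r + q)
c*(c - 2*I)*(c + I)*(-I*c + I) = -I*c^4 - c^3 + I*c^3 + c^2 - 2*I*c^2 + 2*I*c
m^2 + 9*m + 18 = (m + 3)*(m + 6)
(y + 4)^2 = y^2 + 8*y + 16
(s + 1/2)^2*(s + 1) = s^3 + 2*s^2 + 5*s/4 + 1/4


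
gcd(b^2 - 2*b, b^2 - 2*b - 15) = 1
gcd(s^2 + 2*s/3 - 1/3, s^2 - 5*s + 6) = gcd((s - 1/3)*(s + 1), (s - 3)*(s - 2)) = 1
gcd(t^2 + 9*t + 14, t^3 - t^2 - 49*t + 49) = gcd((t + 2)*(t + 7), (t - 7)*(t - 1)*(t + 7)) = t + 7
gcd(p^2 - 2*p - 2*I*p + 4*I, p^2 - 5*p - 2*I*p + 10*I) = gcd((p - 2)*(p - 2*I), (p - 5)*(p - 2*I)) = p - 2*I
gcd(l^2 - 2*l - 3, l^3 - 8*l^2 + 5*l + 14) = l + 1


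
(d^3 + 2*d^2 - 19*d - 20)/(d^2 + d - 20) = d + 1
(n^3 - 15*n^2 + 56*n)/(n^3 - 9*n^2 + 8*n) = (n - 7)/(n - 1)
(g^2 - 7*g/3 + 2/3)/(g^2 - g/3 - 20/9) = 3*(-3*g^2 + 7*g - 2)/(-9*g^2 + 3*g + 20)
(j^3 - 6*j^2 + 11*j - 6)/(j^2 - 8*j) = (j^3 - 6*j^2 + 11*j - 6)/(j*(j - 8))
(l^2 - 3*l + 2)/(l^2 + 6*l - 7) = (l - 2)/(l + 7)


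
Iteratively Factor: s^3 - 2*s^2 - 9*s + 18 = (s - 3)*(s^2 + s - 6) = (s - 3)*(s - 2)*(s + 3)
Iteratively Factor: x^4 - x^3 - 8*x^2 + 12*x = (x - 2)*(x^3 + x^2 - 6*x) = (x - 2)*(x + 3)*(x^2 - 2*x) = (x - 2)^2*(x + 3)*(x)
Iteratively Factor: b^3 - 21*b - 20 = (b + 4)*(b^2 - 4*b - 5) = (b + 1)*(b + 4)*(b - 5)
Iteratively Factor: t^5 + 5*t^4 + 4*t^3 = (t)*(t^4 + 5*t^3 + 4*t^2) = t^2*(t^3 + 5*t^2 + 4*t) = t^2*(t + 4)*(t^2 + t) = t^2*(t + 1)*(t + 4)*(t)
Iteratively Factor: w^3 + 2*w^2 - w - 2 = (w - 1)*(w^2 + 3*w + 2) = (w - 1)*(w + 1)*(w + 2)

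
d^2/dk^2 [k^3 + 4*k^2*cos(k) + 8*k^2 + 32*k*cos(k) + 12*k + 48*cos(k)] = -4*k^2*cos(k) - 16*k*sin(k) - 32*k*cos(k) + 6*k - 64*sin(k) - 40*cos(k) + 16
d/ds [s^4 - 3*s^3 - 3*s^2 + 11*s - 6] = 4*s^3 - 9*s^2 - 6*s + 11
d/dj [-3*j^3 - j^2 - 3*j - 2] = -9*j^2 - 2*j - 3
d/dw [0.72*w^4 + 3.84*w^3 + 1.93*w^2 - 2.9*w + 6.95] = 2.88*w^3 + 11.52*w^2 + 3.86*w - 2.9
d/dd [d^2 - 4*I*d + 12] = 2*d - 4*I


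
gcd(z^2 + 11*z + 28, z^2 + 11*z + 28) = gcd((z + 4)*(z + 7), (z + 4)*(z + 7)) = z^2 + 11*z + 28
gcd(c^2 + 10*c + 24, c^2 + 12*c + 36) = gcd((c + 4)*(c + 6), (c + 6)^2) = c + 6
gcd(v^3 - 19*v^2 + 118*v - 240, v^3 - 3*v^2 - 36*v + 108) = v - 6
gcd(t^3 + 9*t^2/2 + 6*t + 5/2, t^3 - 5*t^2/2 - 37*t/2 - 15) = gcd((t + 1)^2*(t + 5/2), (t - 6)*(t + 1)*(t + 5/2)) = t^2 + 7*t/2 + 5/2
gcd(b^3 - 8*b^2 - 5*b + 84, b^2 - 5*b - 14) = b - 7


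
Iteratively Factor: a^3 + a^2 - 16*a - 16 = (a - 4)*(a^2 + 5*a + 4) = (a - 4)*(a + 4)*(a + 1)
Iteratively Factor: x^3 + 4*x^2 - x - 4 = (x + 4)*(x^2 - 1) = (x - 1)*(x + 4)*(x + 1)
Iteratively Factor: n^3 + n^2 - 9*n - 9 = (n + 3)*(n^2 - 2*n - 3) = (n + 1)*(n + 3)*(n - 3)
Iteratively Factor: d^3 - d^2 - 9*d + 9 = (d - 3)*(d^2 + 2*d - 3) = (d - 3)*(d - 1)*(d + 3)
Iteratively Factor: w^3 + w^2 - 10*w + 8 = (w - 2)*(w^2 + 3*w - 4) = (w - 2)*(w + 4)*(w - 1)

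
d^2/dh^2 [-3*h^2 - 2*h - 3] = -6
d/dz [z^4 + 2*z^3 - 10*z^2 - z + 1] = 4*z^3 + 6*z^2 - 20*z - 1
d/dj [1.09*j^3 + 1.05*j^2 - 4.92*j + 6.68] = 3.27*j^2 + 2.1*j - 4.92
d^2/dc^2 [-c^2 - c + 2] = -2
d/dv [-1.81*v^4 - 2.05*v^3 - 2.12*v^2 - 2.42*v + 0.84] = -7.24*v^3 - 6.15*v^2 - 4.24*v - 2.42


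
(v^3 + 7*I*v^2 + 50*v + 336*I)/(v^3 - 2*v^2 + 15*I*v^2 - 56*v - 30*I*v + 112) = (v^2 - I*v + 42)/(v^2 + v*(-2 + 7*I) - 14*I)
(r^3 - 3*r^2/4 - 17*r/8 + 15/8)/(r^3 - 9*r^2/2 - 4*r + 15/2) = (r - 5/4)/(r - 5)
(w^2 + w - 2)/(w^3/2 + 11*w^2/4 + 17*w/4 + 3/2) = 4*(w - 1)/(2*w^2 + 7*w + 3)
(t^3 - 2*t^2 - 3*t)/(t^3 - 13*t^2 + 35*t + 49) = t*(t - 3)/(t^2 - 14*t + 49)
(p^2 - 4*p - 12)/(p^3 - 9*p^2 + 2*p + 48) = (p - 6)/(p^2 - 11*p + 24)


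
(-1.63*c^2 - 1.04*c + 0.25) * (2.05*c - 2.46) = -3.3415*c^3 + 1.8778*c^2 + 3.0709*c - 0.615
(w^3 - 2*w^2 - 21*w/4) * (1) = w^3 - 2*w^2 - 21*w/4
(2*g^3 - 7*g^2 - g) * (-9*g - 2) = -18*g^4 + 59*g^3 + 23*g^2 + 2*g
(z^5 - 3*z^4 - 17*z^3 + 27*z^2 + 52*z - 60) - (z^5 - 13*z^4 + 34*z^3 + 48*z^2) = 10*z^4 - 51*z^3 - 21*z^2 + 52*z - 60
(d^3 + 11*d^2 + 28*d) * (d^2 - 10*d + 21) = d^5 + d^4 - 61*d^3 - 49*d^2 + 588*d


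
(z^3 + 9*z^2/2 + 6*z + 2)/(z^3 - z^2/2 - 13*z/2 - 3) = (z + 2)/(z - 3)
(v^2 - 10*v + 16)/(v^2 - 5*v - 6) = (-v^2 + 10*v - 16)/(-v^2 + 5*v + 6)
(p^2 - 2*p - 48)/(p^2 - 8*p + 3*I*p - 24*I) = (p + 6)/(p + 3*I)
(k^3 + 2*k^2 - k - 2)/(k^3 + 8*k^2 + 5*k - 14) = (k + 1)/(k + 7)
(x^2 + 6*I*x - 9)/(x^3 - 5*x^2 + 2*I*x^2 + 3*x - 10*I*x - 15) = (x + 3*I)/(x^2 - x*(5 + I) + 5*I)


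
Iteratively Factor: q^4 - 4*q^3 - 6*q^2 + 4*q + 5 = (q - 5)*(q^3 + q^2 - q - 1) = (q - 5)*(q + 1)*(q^2 - 1) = (q - 5)*(q - 1)*(q + 1)*(q + 1)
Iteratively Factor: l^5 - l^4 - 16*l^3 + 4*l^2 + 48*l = (l)*(l^4 - l^3 - 16*l^2 + 4*l + 48) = l*(l - 4)*(l^3 + 3*l^2 - 4*l - 12) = l*(l - 4)*(l + 2)*(l^2 + l - 6) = l*(l - 4)*(l - 2)*(l + 2)*(l + 3)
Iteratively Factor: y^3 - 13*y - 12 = (y - 4)*(y^2 + 4*y + 3) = (y - 4)*(y + 1)*(y + 3)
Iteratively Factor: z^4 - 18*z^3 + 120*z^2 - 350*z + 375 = (z - 3)*(z^3 - 15*z^2 + 75*z - 125) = (z - 5)*(z - 3)*(z^2 - 10*z + 25) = (z - 5)^2*(z - 3)*(z - 5)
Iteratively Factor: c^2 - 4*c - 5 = (c - 5)*(c + 1)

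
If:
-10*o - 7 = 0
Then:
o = -7/10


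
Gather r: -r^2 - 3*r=-r^2 - 3*r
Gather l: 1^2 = 1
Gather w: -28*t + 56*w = -28*t + 56*w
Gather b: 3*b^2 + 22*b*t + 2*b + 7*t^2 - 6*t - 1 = 3*b^2 + b*(22*t + 2) + 7*t^2 - 6*t - 1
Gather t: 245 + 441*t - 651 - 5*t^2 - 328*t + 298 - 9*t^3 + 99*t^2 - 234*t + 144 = -9*t^3 + 94*t^2 - 121*t + 36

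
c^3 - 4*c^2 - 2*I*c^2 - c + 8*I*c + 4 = (c - 4)*(c - I)^2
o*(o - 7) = o^2 - 7*o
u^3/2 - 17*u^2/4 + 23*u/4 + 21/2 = (u/2 + 1/2)*(u - 6)*(u - 7/2)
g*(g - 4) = g^2 - 4*g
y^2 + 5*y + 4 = (y + 1)*(y + 4)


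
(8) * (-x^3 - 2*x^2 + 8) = -8*x^3 - 16*x^2 + 64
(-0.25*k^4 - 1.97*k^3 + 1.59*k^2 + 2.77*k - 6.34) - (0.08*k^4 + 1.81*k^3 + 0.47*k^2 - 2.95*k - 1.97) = -0.33*k^4 - 3.78*k^3 + 1.12*k^2 + 5.72*k - 4.37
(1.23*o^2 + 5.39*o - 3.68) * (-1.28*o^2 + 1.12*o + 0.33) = -1.5744*o^4 - 5.5216*o^3 + 11.1531*o^2 - 2.3429*o - 1.2144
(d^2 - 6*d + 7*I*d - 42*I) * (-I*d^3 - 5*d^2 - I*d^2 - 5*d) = -I*d^5 + 2*d^4 + 5*I*d^4 - 10*d^3 - 29*I*d^3 - 12*d^2 + 175*I*d^2 + 210*I*d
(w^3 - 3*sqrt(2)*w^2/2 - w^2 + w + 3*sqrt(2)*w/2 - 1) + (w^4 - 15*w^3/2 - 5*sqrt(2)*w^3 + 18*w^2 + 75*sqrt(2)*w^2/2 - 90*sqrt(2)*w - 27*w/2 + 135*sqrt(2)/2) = w^4 - 5*sqrt(2)*w^3 - 13*w^3/2 + 17*w^2 + 36*sqrt(2)*w^2 - 177*sqrt(2)*w/2 - 25*w/2 - 1 + 135*sqrt(2)/2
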